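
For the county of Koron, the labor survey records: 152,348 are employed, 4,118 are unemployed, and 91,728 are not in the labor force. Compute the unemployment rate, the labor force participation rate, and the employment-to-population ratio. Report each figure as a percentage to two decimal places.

Labor force = employed + unemployed = 152,348 + 4,118 = 156,466.
Working-age population = 156,466 + 91,728 = 248,194.
Unemployment rate = 4,118 / 156,466 = 2.63%.
Labor force participation rate = 156,466 / 248,194 = 63.04%.
Employment-population ratio = 152,348 / 248,194 = 61.38%.

Unemployment rate ≈ 2.63%; labor force participation rate ≈ 63.04%; employment-population ratio ≈ 61.38%.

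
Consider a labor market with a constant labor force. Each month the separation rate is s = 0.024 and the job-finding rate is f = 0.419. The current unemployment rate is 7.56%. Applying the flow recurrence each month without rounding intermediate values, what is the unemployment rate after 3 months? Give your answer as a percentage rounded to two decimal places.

Unemployment rate after three months ≈ 5.79%.

With a fixed labor force, u_{t+1} = u_t + s·(1−u_t) − f·u_t = u_t·(1−s−f) + s.
Here 1−s−f = 0.557 and s = 0.024.
u_1 = 0.075600 × 0.557 + 0.024 = 0.066109.
u_2 = 0.066109 × 0.557 + 0.024 = 0.060823.
u_3 = 0.060823 × 0.557 + 0.024 = 0.057878.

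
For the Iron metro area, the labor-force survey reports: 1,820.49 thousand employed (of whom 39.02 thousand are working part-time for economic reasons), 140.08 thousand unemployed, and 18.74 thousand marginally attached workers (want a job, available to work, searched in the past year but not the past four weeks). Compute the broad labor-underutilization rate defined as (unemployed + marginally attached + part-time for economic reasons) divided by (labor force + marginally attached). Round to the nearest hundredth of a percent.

Broad underutilization rate ≈ 10.00%.

Labor force = 1,820.49 + 140.08 = 1,960.57 thousand.
Numerator = 140.08 + 18.74 + 39.02 = 197.84 thousand.
Denominator = 1,960.57 + 18.74 = 1,979.31 thousand.
Broad rate = 197.84 / 1,979.31 = 10.00%.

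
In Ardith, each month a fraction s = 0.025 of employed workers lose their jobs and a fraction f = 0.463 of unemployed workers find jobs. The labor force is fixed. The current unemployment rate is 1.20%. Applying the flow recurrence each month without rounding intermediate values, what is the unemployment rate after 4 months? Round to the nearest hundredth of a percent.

Unemployment rate after four months ≈ 4.85%.

With a fixed labor force, u_{t+1} = u_t + s·(1−u_t) − f·u_t = u_t·(1−s−f) + s.
Here 1−s−f = 0.512 and s = 0.025.
u_1 = 0.012000 × 0.512 + 0.025 = 0.031144.
u_2 = 0.031144 × 0.512 + 0.025 = 0.040946.
u_3 = 0.040946 × 0.512 + 0.025 = 0.045964.
u_4 = 0.045964 × 0.512 + 0.025 = 0.048534.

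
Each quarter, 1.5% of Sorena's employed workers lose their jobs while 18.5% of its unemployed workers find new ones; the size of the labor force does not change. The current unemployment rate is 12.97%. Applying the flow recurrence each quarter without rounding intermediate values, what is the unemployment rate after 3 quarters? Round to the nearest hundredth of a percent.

With a fixed labor force, u_{t+1} = u_t + s·(1−u_t) − f·u_t = u_t·(1−s−f) + s.
Here 1−s−f = 0.800 and s = 0.015.
u_1 = 0.129700 × 0.800 + 0.015 = 0.118760.
u_2 = 0.118760 × 0.800 + 0.015 = 0.110008.
u_3 = 0.110008 × 0.800 + 0.015 = 0.103006.

Unemployment rate after three quarters ≈ 10.30%.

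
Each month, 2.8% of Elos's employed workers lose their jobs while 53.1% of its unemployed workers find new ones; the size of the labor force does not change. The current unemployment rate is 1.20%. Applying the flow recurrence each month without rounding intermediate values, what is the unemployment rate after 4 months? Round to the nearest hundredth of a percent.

Unemployment rate after four months ≈ 4.86%.

With a fixed labor force, u_{t+1} = u_t + s·(1−u_t) − f·u_t = u_t·(1−s−f) + s.
Here 1−s−f = 0.441 and s = 0.028.
u_1 = 0.012000 × 0.441 + 0.028 = 0.033292.
u_2 = 0.033292 × 0.441 + 0.028 = 0.042682.
u_3 = 0.042682 × 0.441 + 0.028 = 0.046823.
u_4 = 0.046823 × 0.441 + 0.028 = 0.048649.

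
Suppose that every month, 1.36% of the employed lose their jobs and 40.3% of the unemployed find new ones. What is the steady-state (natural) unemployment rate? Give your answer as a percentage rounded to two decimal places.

At steady state the flows balance: s·E = f·U, so U/(E+U) = s/(s+f).
u* = 1.36 / (1.36 + 40.3) = 1.36 / 41.66 = 3.26%.

Steady-state unemployment rate ≈ 3.26%.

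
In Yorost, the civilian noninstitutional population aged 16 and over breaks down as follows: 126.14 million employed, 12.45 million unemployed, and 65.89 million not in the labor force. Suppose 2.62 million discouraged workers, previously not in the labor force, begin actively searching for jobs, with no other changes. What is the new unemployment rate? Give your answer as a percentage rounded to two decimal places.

Initially, labor force = 126.14 + 12.45 = 138.59 million, so u = 12.45/138.59 = 8.98%.
After the change, unemployed and labor force both rise by 2.62 → E = 126.14, U = 15.07, labor force = 141.21 million.
New unemployment rate = 15.07 / 141.21 = 10.67%.

New unemployment rate ≈ 10.67%.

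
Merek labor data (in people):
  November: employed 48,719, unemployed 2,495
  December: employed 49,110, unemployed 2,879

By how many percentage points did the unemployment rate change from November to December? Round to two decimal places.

November: labor force = 48,719 + 2,495 = 51,214; u = 2,495/51,214 = 4.87%.
December: labor force = 49,110 + 2,879 = 51,989; u = 2,879/51,989 = 5.54%.
Change = 5.54% − 4.87% = +0.67 pp.

The unemployment rate changed by +0.67 percentage points.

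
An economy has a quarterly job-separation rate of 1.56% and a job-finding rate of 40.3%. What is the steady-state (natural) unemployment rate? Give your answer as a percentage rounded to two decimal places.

Steady-state unemployment rate ≈ 3.73%.

At steady state the flows balance: s·E = f·U, so U/(E+U) = s/(s+f).
u* = 1.56 / (1.56 + 40.3) = 1.56 / 41.86 = 3.73%.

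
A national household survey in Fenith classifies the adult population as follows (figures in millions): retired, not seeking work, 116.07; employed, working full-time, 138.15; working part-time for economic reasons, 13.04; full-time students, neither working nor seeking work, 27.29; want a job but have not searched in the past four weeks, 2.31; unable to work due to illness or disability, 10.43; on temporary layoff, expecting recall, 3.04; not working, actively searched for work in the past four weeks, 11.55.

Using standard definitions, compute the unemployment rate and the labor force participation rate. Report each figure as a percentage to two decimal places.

Employed = 138.15 + 13.04 = 151.19 million (anyone who worked, including part-time for economic reasons, counts as employed).
Unemployed = 3.04 + 11.55 = 14.59 million (jobless and actively searching, or on temporary layoff).
Labor force = 151.19 + 14.59 = 165.78 million.
Not in labor force = 116.07 + 27.29 + 2.31 + 10.43 = 156.10 million (those not working and not actively searching are outside the labor force — including those who want a job but have given up searching).
Civilian working-age population = 165.78 + 156.10 = 321.88 million.
Unemployment rate = 14.59 / 165.78 = 8.80%.
Labor force participation rate = 165.78 / 321.88 = 51.50%.

Unemployment rate ≈ 8.80%; labor force participation rate ≈ 51.50%.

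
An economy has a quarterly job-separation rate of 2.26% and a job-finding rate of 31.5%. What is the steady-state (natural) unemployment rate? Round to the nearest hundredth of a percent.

Steady-state unemployment rate ≈ 6.69%.

At steady state the flows balance: s·E = f·U, so U/(E+U) = s/(s+f).
u* = 2.26 / (2.26 + 31.5) = 2.26 / 33.76 = 6.69%.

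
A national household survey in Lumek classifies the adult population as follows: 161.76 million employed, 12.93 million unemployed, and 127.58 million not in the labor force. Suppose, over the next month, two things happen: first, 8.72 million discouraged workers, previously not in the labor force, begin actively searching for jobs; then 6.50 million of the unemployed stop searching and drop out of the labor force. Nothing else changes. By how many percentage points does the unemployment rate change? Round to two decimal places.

Initially, labor force = 161.76 + 12.93 = 174.69 million, so u = 12.93/174.69 = 7.40%.
After the first change, unemployed and labor force both rise by 8.72 → E = 161.76, U = 21.65, labor force = 183.41 million.
After the second change, unemployed and labor force both fall by 6.50 → E = 161.76, U = 15.15, labor force = 176.91 million.
New unemployment rate = 15.15 / 176.91 = 8.56%.
Change = 8.56% − 7.40% = +1.16 percentage points.

The unemployment rate changes by +1.16 percentage points.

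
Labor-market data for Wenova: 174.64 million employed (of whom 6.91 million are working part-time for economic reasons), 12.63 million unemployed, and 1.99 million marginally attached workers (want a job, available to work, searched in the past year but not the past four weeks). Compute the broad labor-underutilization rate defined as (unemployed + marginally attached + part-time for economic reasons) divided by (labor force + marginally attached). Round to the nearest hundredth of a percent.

Labor force = 174.64 + 12.63 = 187.27 million.
Numerator = 12.63 + 1.99 + 6.91 = 21.53 million.
Denominator = 187.27 + 1.99 = 189.26 million.
Broad rate = 21.53 / 189.26 = 11.38%.

Broad underutilization rate ≈ 11.38%.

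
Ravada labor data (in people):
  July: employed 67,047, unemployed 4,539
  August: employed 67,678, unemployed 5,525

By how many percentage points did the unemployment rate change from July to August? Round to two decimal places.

The unemployment rate changed by +1.21 percentage points.

July: labor force = 67,047 + 4,539 = 71,586; u = 4,539/71,586 = 6.34%.
August: labor force = 67,678 + 5,525 = 73,203; u = 5,525/73,203 = 7.55%.
Change = 7.55% − 6.34% = +1.21 pp.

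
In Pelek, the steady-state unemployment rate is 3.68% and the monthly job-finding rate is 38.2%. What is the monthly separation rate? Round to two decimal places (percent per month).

From u* = s/(s+f): s = u·f/(1−u).
s = 0.0368 × 38.2 / (1 − 0.0368) = 1.4058 / 0.9632 ≈ 1.46% per month.

Separation rate ≈ 1.46% per month.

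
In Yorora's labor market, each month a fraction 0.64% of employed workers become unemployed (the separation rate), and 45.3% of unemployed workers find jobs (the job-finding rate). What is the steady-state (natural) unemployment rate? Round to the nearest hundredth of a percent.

At steady state the flows balance: s·E = f·U, so U/(E+U) = s/(s+f).
u* = 0.64 / (0.64 + 45.3) = 0.64 / 45.94 = 1.39%.

Steady-state unemployment rate ≈ 1.39%.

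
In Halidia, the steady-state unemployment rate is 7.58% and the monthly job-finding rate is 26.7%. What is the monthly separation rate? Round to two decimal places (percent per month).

From u* = s/(s+f): s = u·f/(1−u).
s = 0.0758 × 26.7 / (1 − 0.0758) = 2.0239 / 0.9242 ≈ 2.19% per month.

Separation rate ≈ 2.19% per month.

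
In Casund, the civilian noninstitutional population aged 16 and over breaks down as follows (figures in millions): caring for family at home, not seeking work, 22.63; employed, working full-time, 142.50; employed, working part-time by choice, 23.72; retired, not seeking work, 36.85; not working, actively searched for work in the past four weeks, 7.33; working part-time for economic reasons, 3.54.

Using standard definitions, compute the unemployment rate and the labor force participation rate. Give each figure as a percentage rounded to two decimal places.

Unemployment rate ≈ 4.14%; labor force participation rate ≈ 74.86%.

Employed = 142.50 + 23.72 + 3.54 = 169.76 million (anyone who worked, including part-time for economic reasons, counts as employed).
Unemployed = 7.33 million.
Labor force = 169.76 + 7.33 = 177.09 million.
Not in labor force = 22.63 + 36.85 = 59.48 million (those not working and not actively searching are outside the labor force).
Civilian working-age population = 177.09 + 59.48 = 236.57 million.
Unemployment rate = 7.33 / 177.09 = 4.14%.
Labor force participation rate = 177.09 / 236.57 = 74.86%.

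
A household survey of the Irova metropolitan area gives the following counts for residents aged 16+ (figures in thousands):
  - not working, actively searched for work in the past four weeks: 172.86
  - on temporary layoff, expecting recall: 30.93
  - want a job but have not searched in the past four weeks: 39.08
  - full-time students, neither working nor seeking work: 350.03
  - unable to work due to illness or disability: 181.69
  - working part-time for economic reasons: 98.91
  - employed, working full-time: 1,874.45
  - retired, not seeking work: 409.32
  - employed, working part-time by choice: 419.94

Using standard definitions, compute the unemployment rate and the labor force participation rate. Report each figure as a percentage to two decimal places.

Unemployment rate ≈ 7.85%; labor force participation rate ≈ 72.60%.

Employed = 98.91 + 1,874.45 + 419.94 = 2,393.30 thousand (anyone who worked, including part-time for economic reasons, counts as employed).
Unemployed = 172.86 + 30.93 = 203.79 thousand (jobless and actively searching, or on temporary layoff).
Labor force = 2,393.30 + 203.79 = 2,597.09 thousand.
Not in labor force = 39.08 + 350.03 + 181.69 + 409.32 = 980.12 thousand (those not working and not actively searching are outside the labor force — including those who want a job but have given up searching).
Civilian working-age population = 2,597.09 + 980.12 = 3,577.21 thousand.
Unemployment rate = 203.79 / 2,597.09 = 7.85%.
Labor force participation rate = 2,597.09 / 3,577.21 = 72.60%.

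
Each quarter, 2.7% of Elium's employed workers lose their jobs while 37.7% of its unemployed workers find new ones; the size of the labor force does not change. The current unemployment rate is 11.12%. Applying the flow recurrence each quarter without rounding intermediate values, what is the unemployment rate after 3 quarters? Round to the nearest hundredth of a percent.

Unemployment rate after three quarters ≈ 7.62%.

With a fixed labor force, u_{t+1} = u_t + s·(1−u_t) − f·u_t = u_t·(1−s−f) + s.
Here 1−s−f = 0.596 and s = 0.027.
u_1 = 0.111200 × 0.596 + 0.027 = 0.093275.
u_2 = 0.093275 × 0.596 + 0.027 = 0.082592.
u_3 = 0.082592 × 0.596 + 0.027 = 0.076225.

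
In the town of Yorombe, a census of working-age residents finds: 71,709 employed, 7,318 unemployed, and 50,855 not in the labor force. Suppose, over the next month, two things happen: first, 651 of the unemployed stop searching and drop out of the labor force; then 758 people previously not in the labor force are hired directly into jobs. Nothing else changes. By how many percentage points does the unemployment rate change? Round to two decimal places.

The unemployment rate changes by −0.84 percentage points.

Initially, labor force = 71,709 + 7,318 = 79,027, so u = 7,318/79,027 = 9.26%.
After the first change, unemployed and labor force both fall by 651 → E = 71,709, U = 6,667, labor force = 78,376.
After the second change, employed and labor force both rise by 758; unemployed unchanged → E = 72,467, U = 6,667, labor force = 79,134.
New unemployment rate = 6,667 / 79,134 = 8.42%.
Change = 8.42% − 9.26% = −0.84 percentage points.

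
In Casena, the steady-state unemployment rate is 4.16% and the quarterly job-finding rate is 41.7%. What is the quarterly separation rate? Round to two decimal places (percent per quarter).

Separation rate ≈ 1.81% per quarter.

From u* = s/(s+f): s = u·f/(1−u).
s = 0.0416 × 41.7 / (1 − 0.0416) = 1.7347 / 0.9584 ≈ 1.81% per quarter.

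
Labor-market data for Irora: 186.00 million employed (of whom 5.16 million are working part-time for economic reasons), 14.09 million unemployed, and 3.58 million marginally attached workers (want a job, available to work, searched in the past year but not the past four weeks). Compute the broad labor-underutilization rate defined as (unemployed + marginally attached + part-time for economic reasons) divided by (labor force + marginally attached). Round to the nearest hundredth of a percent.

Broad underutilization rate ≈ 11.21%.

Labor force = 186.00 + 14.09 = 200.09 million.
Numerator = 14.09 + 3.58 + 5.16 = 22.83 million.
Denominator = 200.09 + 3.58 = 203.67 million.
Broad rate = 22.83 / 203.67 = 11.21%.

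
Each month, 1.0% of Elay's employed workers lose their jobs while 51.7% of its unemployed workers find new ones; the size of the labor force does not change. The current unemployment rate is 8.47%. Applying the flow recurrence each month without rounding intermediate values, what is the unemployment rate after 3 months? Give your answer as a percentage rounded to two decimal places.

With a fixed labor force, u_{t+1} = u_t + s·(1−u_t) − f·u_t = u_t·(1−s−f) + s.
Here 1−s−f = 0.473 and s = 0.010.
u_1 = 0.084700 × 0.473 + 0.010 = 0.050063.
u_2 = 0.050063 × 0.473 + 0.010 = 0.033680.
u_3 = 0.033680 × 0.473 + 0.010 = 0.025931.

Unemployment rate after three months ≈ 2.59%.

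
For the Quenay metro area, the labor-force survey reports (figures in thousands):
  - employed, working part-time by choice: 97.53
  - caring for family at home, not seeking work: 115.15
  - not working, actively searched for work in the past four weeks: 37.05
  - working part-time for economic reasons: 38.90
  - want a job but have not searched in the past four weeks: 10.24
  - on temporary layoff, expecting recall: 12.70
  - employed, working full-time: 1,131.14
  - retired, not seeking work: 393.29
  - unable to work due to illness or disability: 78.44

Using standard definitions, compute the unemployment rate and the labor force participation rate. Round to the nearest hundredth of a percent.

Employed = 97.53 + 38.90 + 1,131.14 = 1,267.57 thousand (anyone who worked, including part-time for economic reasons, counts as employed).
Unemployed = 37.05 + 12.70 = 49.75 thousand (jobless and actively searching, or on temporary layoff).
Labor force = 1,267.57 + 49.75 = 1,317.32 thousand.
Not in labor force = 115.15 + 10.24 + 393.29 + 78.44 = 597.12 thousand (those not working and not actively searching are outside the labor force — including those who want a job but have given up searching).
Civilian working-age population = 1,317.32 + 597.12 = 1,914.44 thousand.
Unemployment rate = 49.75 / 1,317.32 = 3.78%.
Labor force participation rate = 1,317.32 / 1,914.44 = 68.81%.

Unemployment rate ≈ 3.78%; labor force participation rate ≈ 68.81%.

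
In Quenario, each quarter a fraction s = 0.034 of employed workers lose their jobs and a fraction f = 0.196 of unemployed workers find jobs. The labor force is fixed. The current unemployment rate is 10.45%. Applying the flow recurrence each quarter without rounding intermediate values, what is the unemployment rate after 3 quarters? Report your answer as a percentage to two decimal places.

With a fixed labor force, u_{t+1} = u_t + s·(1−u_t) − f·u_t = u_t·(1−s−f) + s.
Here 1−s−f = 0.770 and s = 0.034.
u_1 = 0.104500 × 0.770 + 0.034 = 0.114465.
u_2 = 0.114465 × 0.770 + 0.034 = 0.122138.
u_3 = 0.122138 × 0.770 + 0.034 = 0.128046.

Unemployment rate after three quarters ≈ 12.80%.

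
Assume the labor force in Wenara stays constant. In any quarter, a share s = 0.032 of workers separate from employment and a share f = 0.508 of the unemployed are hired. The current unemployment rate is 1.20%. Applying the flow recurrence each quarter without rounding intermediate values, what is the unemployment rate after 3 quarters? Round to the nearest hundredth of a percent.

With a fixed labor force, u_{t+1} = u_t + s·(1−u_t) − f·u_t = u_t·(1−s−f) + s.
Here 1−s−f = 0.460 and s = 0.032.
u_1 = 0.012000 × 0.460 + 0.032 = 0.037520.
u_2 = 0.037520 × 0.460 + 0.032 = 0.049259.
u_3 = 0.049259 × 0.460 + 0.032 = 0.054659.

Unemployment rate after three quarters ≈ 5.47%.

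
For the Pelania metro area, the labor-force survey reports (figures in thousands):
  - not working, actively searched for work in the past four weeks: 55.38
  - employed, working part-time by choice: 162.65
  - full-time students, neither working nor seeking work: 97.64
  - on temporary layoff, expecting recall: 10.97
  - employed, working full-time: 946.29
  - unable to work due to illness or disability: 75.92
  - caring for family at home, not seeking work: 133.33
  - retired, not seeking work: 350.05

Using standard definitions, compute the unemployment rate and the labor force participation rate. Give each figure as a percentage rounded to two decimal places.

Employed = 162.65 + 946.29 = 1,108.94 thousand.
Unemployed = 55.38 + 10.97 = 66.35 thousand (jobless and actively searching, or on temporary layoff).
Labor force = 1,108.94 + 66.35 = 1,175.29 thousand.
Not in labor force = 97.64 + 75.92 + 133.33 + 350.05 = 656.94 thousand (those not working and not actively searching are outside the labor force).
Civilian working-age population = 1,175.29 + 656.94 = 1,832.23 thousand.
Unemployment rate = 66.35 / 1,175.29 = 5.65%.
Labor force participation rate = 1,175.29 / 1,832.23 = 64.15%.

Unemployment rate ≈ 5.65%; labor force participation rate ≈ 64.15%.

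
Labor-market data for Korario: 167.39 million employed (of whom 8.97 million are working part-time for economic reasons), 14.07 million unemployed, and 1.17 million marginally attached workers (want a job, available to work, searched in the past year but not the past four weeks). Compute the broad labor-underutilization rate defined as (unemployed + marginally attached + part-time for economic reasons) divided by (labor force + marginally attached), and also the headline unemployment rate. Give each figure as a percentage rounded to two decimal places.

Labor force = 167.39 + 14.07 = 181.46 million.
Numerator = 14.07 + 1.17 + 8.97 = 24.21 million.
Denominator = 181.46 + 1.17 = 182.63 million.
Broad rate = 24.21 / 182.63 = 13.26%.
Headline unemployment rate = 14.07 / 181.46 = 7.75%.

Broad underutilization rate ≈ 13.26%; headline unemployment rate ≈ 7.75%.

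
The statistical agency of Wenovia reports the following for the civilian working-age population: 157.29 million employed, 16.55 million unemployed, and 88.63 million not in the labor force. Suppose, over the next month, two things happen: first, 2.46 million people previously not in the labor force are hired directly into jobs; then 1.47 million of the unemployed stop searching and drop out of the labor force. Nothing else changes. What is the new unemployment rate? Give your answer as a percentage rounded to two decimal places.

Initially, labor force = 157.29 + 16.55 = 173.84 million, so u = 16.55/173.84 = 9.52%.
After the first change, employed and labor force both rise by 2.46; unemployed unchanged → E = 159.75, U = 16.55, labor force = 176.30 million.
After the second change, unemployed and labor force both fall by 1.47 → E = 159.75, U = 15.08, labor force = 174.83 million.
New unemployment rate = 15.08 / 174.83 = 8.63%.

New unemployment rate ≈ 8.63%.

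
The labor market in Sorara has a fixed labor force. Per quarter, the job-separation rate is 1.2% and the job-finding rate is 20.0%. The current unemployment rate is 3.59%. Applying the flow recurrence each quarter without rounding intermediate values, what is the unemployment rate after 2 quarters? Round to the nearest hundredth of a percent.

With a fixed labor force, u_{t+1} = u_t + s·(1−u_t) − f·u_t = u_t·(1−s−f) + s.
Here 1−s−f = 0.788 and s = 0.012.
u_1 = 0.035900 × 0.788 + 0.012 = 0.040289.
u_2 = 0.040289 × 0.788 + 0.012 = 0.043748.

Unemployment rate after two quarters ≈ 4.37%.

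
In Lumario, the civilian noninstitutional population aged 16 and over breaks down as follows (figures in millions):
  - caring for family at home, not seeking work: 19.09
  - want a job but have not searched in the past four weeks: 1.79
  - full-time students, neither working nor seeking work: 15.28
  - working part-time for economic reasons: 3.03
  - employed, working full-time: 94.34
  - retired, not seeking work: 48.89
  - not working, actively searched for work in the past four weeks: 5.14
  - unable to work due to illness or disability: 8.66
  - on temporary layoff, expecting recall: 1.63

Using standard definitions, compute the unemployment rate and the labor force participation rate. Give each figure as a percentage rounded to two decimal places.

Unemployment rate ≈ 6.50%; labor force participation rate ≈ 52.64%.

Employed = 3.03 + 94.34 = 97.37 million (anyone who worked, including part-time for economic reasons, counts as employed).
Unemployed = 5.14 + 1.63 = 6.77 million (jobless and actively searching, or on temporary layoff).
Labor force = 97.37 + 6.77 = 104.14 million.
Not in labor force = 19.09 + 1.79 + 15.28 + 48.89 + 8.66 = 93.71 million (those not working and not actively searching are outside the labor force — including those who want a job but have given up searching).
Civilian working-age population = 104.14 + 93.71 = 197.85 million.
Unemployment rate = 6.77 / 104.14 = 6.50%.
Labor force participation rate = 104.14 / 197.85 = 52.64%.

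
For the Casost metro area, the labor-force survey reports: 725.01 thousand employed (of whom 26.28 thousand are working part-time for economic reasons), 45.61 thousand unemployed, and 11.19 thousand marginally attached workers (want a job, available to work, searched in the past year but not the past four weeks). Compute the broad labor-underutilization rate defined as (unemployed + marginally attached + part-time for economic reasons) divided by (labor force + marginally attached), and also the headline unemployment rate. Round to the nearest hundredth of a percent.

Labor force = 725.01 + 45.61 = 770.62 thousand.
Numerator = 45.61 + 11.19 + 26.28 = 83.08 thousand.
Denominator = 770.62 + 11.19 = 781.81 thousand.
Broad rate = 83.08 / 781.81 = 10.63%.
Headline unemployment rate = 45.61 / 770.62 = 5.92%.

Broad underutilization rate ≈ 10.63%; headline unemployment rate ≈ 5.92%.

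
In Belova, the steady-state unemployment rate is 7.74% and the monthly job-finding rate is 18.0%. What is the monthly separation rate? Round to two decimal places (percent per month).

From u* = s/(s+f): s = u·f/(1−u).
s = 0.0774 × 18.0 / (1 − 0.0774) = 1.3932 / 0.9226 ≈ 1.51% per month.

Separation rate ≈ 1.51% per month.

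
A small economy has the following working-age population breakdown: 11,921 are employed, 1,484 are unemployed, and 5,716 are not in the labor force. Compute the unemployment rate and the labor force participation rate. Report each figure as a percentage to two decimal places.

Unemployment rate ≈ 11.07%; labor force participation rate ≈ 70.11%.

Labor force = employed + unemployed = 11,921 + 1,484 = 13,405.
Working-age population = 13,405 + 5,716 = 19,121.
Unemployment rate = 1,484 / 13,405 = 11.07%.
Labor force participation rate = 13,405 / 19,121 = 70.11%.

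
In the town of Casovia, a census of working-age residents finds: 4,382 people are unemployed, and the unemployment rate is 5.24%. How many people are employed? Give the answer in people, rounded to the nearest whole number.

Labor force = U / u = 4,382 / 0.0524 ≈ 83,626.
Employed = labor force − unemployed = 83,626 − 4,382 = 79,244.

About 79,244 are employed.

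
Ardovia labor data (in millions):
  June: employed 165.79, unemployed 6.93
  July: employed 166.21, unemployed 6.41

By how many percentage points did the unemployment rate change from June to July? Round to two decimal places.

June: labor force = 165.79 + 6.93 = 172.72; u = 6.93/172.72 = 4.01%.
July: labor force = 166.21 + 6.41 = 172.62; u = 6.41/172.62 = 3.71%.
Change = 3.71% − 4.01% = −0.30 pp.

The unemployment rate changed by −0.30 percentage points.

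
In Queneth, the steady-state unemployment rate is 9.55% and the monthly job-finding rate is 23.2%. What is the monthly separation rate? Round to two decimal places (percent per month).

Separation rate ≈ 2.45% per month.

From u* = s/(s+f): s = u·f/(1−u).
s = 0.0955 × 23.2 / (1 − 0.0955) = 2.2156 / 0.9045 ≈ 2.45% per month.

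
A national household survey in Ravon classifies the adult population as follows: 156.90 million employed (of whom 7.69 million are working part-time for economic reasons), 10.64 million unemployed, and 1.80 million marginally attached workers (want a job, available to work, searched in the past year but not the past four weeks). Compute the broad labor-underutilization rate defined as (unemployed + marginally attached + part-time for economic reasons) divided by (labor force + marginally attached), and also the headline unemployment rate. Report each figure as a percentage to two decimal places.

Broad underutilization rate ≈ 11.89%; headline unemployment rate ≈ 6.35%.

Labor force = 156.90 + 10.64 = 167.54 million.
Numerator = 10.64 + 1.80 + 7.69 = 20.13 million.
Denominator = 167.54 + 1.80 = 169.34 million.
Broad rate = 20.13 / 169.34 = 11.89%.
Headline unemployment rate = 10.64 / 167.54 = 6.35%.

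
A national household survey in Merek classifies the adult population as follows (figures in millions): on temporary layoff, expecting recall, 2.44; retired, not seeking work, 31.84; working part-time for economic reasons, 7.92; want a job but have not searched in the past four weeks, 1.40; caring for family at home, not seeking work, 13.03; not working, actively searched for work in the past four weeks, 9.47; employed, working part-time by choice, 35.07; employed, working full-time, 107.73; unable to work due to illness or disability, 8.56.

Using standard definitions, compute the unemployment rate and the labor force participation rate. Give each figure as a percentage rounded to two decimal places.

Employed = 7.92 + 35.07 + 107.73 = 150.72 million (anyone who worked, including part-time for economic reasons, counts as employed).
Unemployed = 2.44 + 9.47 = 11.91 million (jobless and actively searching, or on temporary layoff).
Labor force = 150.72 + 11.91 = 162.63 million.
Not in labor force = 31.84 + 1.40 + 13.03 + 8.56 = 54.83 million (those not working and not actively searching are outside the labor force — including those who want a job but have given up searching).
Civilian working-age population = 162.63 + 54.83 = 217.46 million.
Unemployment rate = 11.91 / 162.63 = 7.32%.
Labor force participation rate = 162.63 / 217.46 = 74.79%.

Unemployment rate ≈ 7.32%; labor force participation rate ≈ 74.79%.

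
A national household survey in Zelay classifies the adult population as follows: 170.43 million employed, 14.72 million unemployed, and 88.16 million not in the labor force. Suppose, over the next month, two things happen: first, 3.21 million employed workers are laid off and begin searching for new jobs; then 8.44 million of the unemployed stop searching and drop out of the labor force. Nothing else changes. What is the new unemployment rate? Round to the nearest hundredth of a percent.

Initially, labor force = 170.43 + 14.72 = 185.15 million, so u = 14.72/185.15 = 7.95%.
After the first change, employed falls and unemployed rises by 3.21; labor force unchanged → E = 167.22, U = 17.93, labor force = 185.15 million.
After the second change, unemployed and labor force both fall by 8.44 → E = 167.22, U = 9.49, labor force = 176.71 million.
New unemployment rate = 9.49 / 176.71 = 5.37%.

New unemployment rate ≈ 5.37%.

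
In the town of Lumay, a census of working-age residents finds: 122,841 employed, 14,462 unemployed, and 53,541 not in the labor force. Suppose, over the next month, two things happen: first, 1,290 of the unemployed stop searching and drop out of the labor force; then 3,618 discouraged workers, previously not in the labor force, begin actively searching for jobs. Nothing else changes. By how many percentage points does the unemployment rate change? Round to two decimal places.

Initially, labor force = 122,841 + 14,462 = 137,303, so u = 14,462/137,303 = 10.53%.
After the first change, unemployed and labor force both fall by 1,290 → E = 122,841, U = 13,172, labor force = 136,013.
After the second change, unemployed and labor force both rise by 3,618 → E = 122,841, U = 16,790, labor force = 139,631.
New unemployment rate = 16,790 / 139,631 = 12.02%.
Change = 12.02% − 10.53% = +1.49 percentage points.

The unemployment rate changes by +1.49 percentage points.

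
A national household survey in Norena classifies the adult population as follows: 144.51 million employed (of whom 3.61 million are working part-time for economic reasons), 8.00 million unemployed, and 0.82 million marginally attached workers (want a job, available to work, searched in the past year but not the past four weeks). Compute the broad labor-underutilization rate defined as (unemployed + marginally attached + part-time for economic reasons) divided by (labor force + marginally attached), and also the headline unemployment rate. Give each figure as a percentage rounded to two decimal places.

Labor force = 144.51 + 8.00 = 152.51 million.
Numerator = 8.00 + 0.82 + 3.61 = 12.43 million.
Denominator = 152.51 + 0.82 = 153.33 million.
Broad rate = 12.43 / 153.33 = 8.11%.
Headline unemployment rate = 8.00 / 152.51 = 5.25%.

Broad underutilization rate ≈ 8.11%; headline unemployment rate ≈ 5.25%.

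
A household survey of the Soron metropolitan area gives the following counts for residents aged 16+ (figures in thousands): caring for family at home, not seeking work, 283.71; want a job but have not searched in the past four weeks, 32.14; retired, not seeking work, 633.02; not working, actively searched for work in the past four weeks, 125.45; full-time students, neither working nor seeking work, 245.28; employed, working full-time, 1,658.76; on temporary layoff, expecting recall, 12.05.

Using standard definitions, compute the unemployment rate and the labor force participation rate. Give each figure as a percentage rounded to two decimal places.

Unemployment rate ≈ 7.65%; labor force participation rate ≈ 60.07%.

Employed = 1,658.76 thousand.
Unemployed = 125.45 + 12.05 = 137.50 thousand (jobless and actively searching, or on temporary layoff).
Labor force = 1,658.76 + 137.50 = 1,796.26 thousand.
Not in labor force = 283.71 + 32.14 + 633.02 + 245.28 = 1,194.15 thousand (those not working and not actively searching are outside the labor force — including those who want a job but have given up searching).
Civilian working-age population = 1,796.26 + 1,194.15 = 2,990.41 thousand.
Unemployment rate = 137.50 / 1,796.26 = 7.65%.
Labor force participation rate = 1,796.26 / 2,990.41 = 60.07%.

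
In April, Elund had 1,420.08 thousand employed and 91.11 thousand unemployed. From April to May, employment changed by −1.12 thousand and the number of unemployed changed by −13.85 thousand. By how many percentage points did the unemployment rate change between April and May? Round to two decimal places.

The unemployment rate changed by −0.87 percentage points.

April: labor force = 1,420.08 + 91.11 = 1,511.19; u = 91.11/1,511.19 = 6.03%.
May: labor force = 1,418.96 + 77.26 = 1,496.22; u = 77.26/1,496.22 = 5.16%.
Change = 5.16% − 6.03% = −0.87 pp.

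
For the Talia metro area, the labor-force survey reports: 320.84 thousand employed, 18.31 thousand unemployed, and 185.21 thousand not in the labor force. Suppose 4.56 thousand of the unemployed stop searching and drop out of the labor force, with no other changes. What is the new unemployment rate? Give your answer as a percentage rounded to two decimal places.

Initially, labor force = 320.84 + 18.31 = 339.15 thousand, so u = 18.31/339.15 = 5.40%.
After the change, unemployed and labor force both fall by 4.56 → E = 320.84, U = 13.75, labor force = 334.59 thousand.
New unemployment rate = 13.75 / 334.59 = 4.11%.

New unemployment rate ≈ 4.11%.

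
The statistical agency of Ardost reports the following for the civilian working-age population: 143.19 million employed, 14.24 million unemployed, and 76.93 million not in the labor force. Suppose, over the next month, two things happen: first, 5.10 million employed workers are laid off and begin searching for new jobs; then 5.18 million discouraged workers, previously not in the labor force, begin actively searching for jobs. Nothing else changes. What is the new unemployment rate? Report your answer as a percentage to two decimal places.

New unemployment rate ≈ 15.08%.

Initially, labor force = 143.19 + 14.24 = 157.43 million, so u = 14.24/157.43 = 9.05%.
After the first change, employed falls and unemployed rises by 5.10; labor force unchanged → E = 138.09, U = 19.34, labor force = 157.43 million.
After the second change, unemployed and labor force both rise by 5.18 → E = 138.09, U = 24.52, labor force = 162.61 million.
New unemployment rate = 24.52 / 162.61 = 15.08%.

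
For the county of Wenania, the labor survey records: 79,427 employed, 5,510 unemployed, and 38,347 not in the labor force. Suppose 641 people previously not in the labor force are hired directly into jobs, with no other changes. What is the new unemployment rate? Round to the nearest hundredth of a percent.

New unemployment rate ≈ 6.44%.

Initially, labor force = 79,427 + 5,510 = 84,937, so u = 5,510/84,937 = 6.49%.
After the change, employed and labor force both rise by 641; unemployed unchanged → E = 80,068, U = 5,510, labor force = 85,578.
New unemployment rate = 5,510 / 85,578 = 6.44%.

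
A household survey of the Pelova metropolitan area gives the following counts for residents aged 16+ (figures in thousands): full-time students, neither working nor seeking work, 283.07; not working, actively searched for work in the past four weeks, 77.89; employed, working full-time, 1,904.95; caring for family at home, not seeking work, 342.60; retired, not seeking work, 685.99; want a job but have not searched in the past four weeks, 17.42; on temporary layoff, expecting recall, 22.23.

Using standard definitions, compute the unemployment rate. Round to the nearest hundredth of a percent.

Employed = 1,904.95 thousand.
Unemployed = 77.89 + 22.23 = 100.12 thousand (jobless and actively searching, or on temporary layoff).
Labor force = 1,904.95 + 100.12 = 2,005.07 thousand.
Unemployment rate = 100.12 / 2,005.07 = 4.99%.

Unemployment rate ≈ 4.99%.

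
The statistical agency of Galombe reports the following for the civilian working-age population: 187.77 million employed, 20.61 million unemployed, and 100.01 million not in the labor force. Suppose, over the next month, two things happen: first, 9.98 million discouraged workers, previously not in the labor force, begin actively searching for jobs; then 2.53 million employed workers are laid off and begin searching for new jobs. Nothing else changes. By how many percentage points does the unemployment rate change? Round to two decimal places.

The unemployment rate changes by +5.28 percentage points.

Initially, labor force = 187.77 + 20.61 = 208.38 million, so u = 20.61/208.38 = 9.89%.
After the first change, unemployed and labor force both rise by 9.98 → E = 187.77, U = 30.59, labor force = 218.36 million.
After the second change, employed falls and unemployed rises by 2.53; labor force unchanged → E = 185.24, U = 33.12, labor force = 218.36 million.
New unemployment rate = 33.12 / 218.36 = 15.17%.
Change = 15.17% − 9.89% = +5.28 percentage points.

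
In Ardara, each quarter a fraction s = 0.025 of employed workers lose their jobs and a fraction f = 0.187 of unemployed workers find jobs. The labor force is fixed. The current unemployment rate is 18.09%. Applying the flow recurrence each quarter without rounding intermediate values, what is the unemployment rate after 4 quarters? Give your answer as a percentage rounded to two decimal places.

Unemployment rate after four quarters ≈ 14.22%.

With a fixed labor force, u_{t+1} = u_t + s·(1−u_t) − f·u_t = u_t·(1−s−f) + s.
Here 1−s−f = 0.788 and s = 0.025.
u_1 = 0.180900 × 0.788 + 0.025 = 0.167549.
u_2 = 0.167549 × 0.788 + 0.025 = 0.157029.
u_3 = 0.157029 × 0.788 + 0.025 = 0.148739.
u_4 = 0.148739 × 0.788 + 0.025 = 0.142206.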